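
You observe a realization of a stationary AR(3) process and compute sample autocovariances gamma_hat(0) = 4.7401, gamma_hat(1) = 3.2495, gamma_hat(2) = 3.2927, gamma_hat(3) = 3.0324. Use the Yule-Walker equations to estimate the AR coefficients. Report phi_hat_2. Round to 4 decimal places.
\hat\phi_{2} = 0.3560

The Yule-Walker equations for an AR(p) process read, in matrix form,
  Gamma_p phi = r_p,   with   (Gamma_p)_{ij} = gamma(|i - j|),
                       (r_p)_i = gamma(i),   i,j = 1..p.
Substitute the sample gammas (Toeplitz matrix and right-hand side of size 3):
  Gamma_p = [[4.7401, 3.2495, 3.2927], [3.2495, 4.7401, 3.2495], [3.2927, 3.2495, 4.7401]]
  r_p     = [3.2495, 3.2927, 3.0324]
Written out (R1..R3):
  (R1) 4.7401 phi_1 + 3.2495 phi_2 + 3.2927 phi_3 = 3.2495
  (R2) 3.2495 phi_1 + 4.7401 phi_2 + 3.2495 phi_3 = 3.2927
  (R3) 3.2927 phi_1 + 3.2495 phi_2 + 4.7401 phi_3 = 3.0324
Gaussian elimination:
  R2 <- R2 - (3.2495/4.7401) R1 = R2 - (0.685534) R1:  2.512457 phi_2 + 0.992242 phi_3 = 1.065057
  R3 <- R3 - (3.2927/4.7401) R1 = R3 - (0.694648) R1:  0.992242 phi_2 + 2.452833 phi_3 = 0.775142
  R3 <- R3 - (0.992242/2.512457) R2 = R3 - (0.394929) R2:  2.060968 phi_3 = 0.35452
Back-substitution:
  phi_hat_3 = 0.35452 / 2.060968 = 0.172016
  phi_hat_2 = (1.065057 - (0.992242)(0.172016)) / 2.512457 = 0.355976
  phi_hat_1 = (3.2495 - (3.2495)(0.355976) - (3.2927)(0.172016)) / 4.7401 = 0.322009
So phi_hat = [0.3220, 0.3560, 0.1720].
Therefore phi_hat_2 = 0.3560.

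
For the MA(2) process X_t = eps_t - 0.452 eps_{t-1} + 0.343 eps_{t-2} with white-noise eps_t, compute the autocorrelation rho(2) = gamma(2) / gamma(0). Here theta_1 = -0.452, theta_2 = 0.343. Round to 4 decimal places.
\rho(2) = 0.2595

For an MA(q) process with theta_0 = 1, the autocovariance is
  gamma(k) = sigma^2 * sum_{i=0..q-k} theta_i * theta_{i+k},
and rho(k) = gamma(k) / gamma(0). Sigma^2 cancels.
  numerator   = (1)*(0.343) = 0.343.
  denominator = (1)^2 + (-0.452)^2 + (0.343)^2 = 1.321953.
  rho(2) = 0.343 / 1.321953 = 0.2595.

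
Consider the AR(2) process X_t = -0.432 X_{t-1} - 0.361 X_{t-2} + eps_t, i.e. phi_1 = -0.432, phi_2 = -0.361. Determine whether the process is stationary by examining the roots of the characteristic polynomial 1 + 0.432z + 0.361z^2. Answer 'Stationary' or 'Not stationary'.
\text{Stationary}

The AR(p) characteristic polynomial is P(z) = 1 + 0.432z + 0.361z^2.
Stationarity requires all roots to lie outside the unit circle, i.e. |z| > 1 for every root.
Set 1 + (0.432) z + (0.361) z^2 = 0, i.e. a z^2 + b z + c = 0 with a = 0.361, b = 0.432, c = 1.
Discriminant D = b^2 - 4ac = (0.432)^2 - 4*(0.361)*1 = 0.186624 - (1.444) = -1.257376.
D < 0, so the roots are the complex-conjugate pair z = (-b +/- i sqrt(-D)) / (2a) = -0.5983 +/- 1.5531i.
For a conjugate pair |z|^2 = z * conj(z) = (product of roots) = c/a = 1/(0.361) = 2.770083, so |z| = sqrt(2.770083) = 1.6644 for both roots.
Moduli of all roots: 1.6644, 1.6644.
All moduli strictly greater than 1? Yes.
Verdict: Stationary.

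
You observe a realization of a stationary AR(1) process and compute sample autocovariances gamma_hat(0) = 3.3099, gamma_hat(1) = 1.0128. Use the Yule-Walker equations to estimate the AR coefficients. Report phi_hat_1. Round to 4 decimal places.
\hat\phi_{1} = 0.3060

The Yule-Walker equations for an AR(p) process read, in matrix form,
  Gamma_p phi = r_p,   with   (Gamma_p)_{ij} = gamma(|i - j|),
                       (r_p)_i = gamma(i),   i,j = 1..p.
Substitute the sample gammas (Toeplitz matrix and right-hand side of size 1):
  Gamma_p = [[3.3099]]
  r_p     = [1.0128]
With p = 1 this is the single equation gamma(0) phi_1 = gamma(1):
  phi_hat_1 = gamma(1) / gamma(0) = 1.0128 / 3.3099 = 0.3060.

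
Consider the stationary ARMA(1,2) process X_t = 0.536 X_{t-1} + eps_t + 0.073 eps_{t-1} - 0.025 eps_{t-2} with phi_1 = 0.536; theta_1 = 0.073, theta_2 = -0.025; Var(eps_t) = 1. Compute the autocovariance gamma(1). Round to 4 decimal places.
\gamma(1) = 0.8609

Multiply the model equation by X_{t-k} and take expectations. With theta_0 = psi_0 = 1 and psi_j the MA(infinity) weights, this gives
  gamma(k) - sum_i phi_i gamma(k-i) = c_k,
  c_k = sigma^2 * sum_{j=k..q} theta_j psi_{j-k}   (c_k = 0 for k > q),
using gamma(-m) = gamma(m).
psi-weights needed (psi_j = theta_j + sum_i phi_i psi_{j-i}):
  psi_1 = theta_1 + phi_1 = 0.073 + (0.536) = 0.609
  psi_2 = theta_2 + phi_1 psi_1 = -0.025 + (0.536)(0.609) = 0.301424
Right-hand sides:
  c_0 = sigma^2 (1 + theta_1 psi_1 + theta_2 psi_2) = 1 * (1 + (0.073)(0.609) + (-0.025)(0.301424)) = 1 * 1.036921 = 1.036921
  c_1 = sigma^2 (theta_1 + theta_2 psi_1) = 1 * (0.073 + (-0.025)(0.609)) = 0.057775
  c_2 = sigma^2 theta_2 = 1 * (-0.025) = -0.025
Equations for k = 0 and k = 1 (AR order 1):
  gamma(0) = phi_1 gamma(1) + c_0
  gamma(1) = phi_1 gamma(0) + c_1
Substituting the second into the first: gamma(0) (1 - phi_1^2) = c_0 + phi_1 c_1, so
  gamma(0) = (c_0 + phi_1 c_1) / (1 - phi_1^2) = (1.036921 + (0.536)(0.057775)) / (1 - (0.536)^2) = 1.067889 / 0.712704 = 1.498362.
  gamma(1) = phi_1 gamma(0) + c_1 = (0.536)(1.498362) + (0.057775) = 0.860897.
Therefore gamma(1) = 0.8609 (to 4 decimal places).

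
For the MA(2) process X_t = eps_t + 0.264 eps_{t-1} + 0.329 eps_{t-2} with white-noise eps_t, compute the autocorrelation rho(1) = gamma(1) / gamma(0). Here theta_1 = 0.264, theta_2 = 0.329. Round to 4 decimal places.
\rho(1) = 0.2979

For an MA(q) process with theta_0 = 1, the autocovariance is
  gamma(k) = sigma^2 * sum_{i=0..q-k} theta_i * theta_{i+k},
and rho(k) = gamma(k) / gamma(0). Sigma^2 cancels.
  numerator   = (1)*(0.264) + (0.264)*(0.329) = 0.350856.
  denominator = (1)^2 + (0.264)^2 + (0.329)^2 = 1.177937.
  rho(1) = 0.350856 / 1.177937 = 0.2979.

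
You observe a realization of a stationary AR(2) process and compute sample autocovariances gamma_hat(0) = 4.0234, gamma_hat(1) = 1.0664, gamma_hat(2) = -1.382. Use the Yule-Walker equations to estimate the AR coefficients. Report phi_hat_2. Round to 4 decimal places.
\hat\phi_{2} = -0.4450

The Yule-Walker equations for an AR(p) process read, in matrix form,
  Gamma_p phi = r_p,   with   (Gamma_p)_{ij} = gamma(|i - j|),
                       (r_p)_i = gamma(i),   i,j = 1..p.
Substitute the sample gammas (Toeplitz matrix and right-hand side of size 2):
  Gamma_p = [[4.0234, 1.0664], [1.0664, 4.0234]]
  r_p     = [1.0664, -1.382]
Written out:
  4.0234 phi_1 + 1.0664 phi_2 = 1.0664
  1.0664 phi_1 + 4.0234 phi_2 = -1.382
Solve by Cramer's rule:
  det = gamma(0)^2 - gamma(1)^2 = (4.0234)^2 - (1.0664)^2 = 16.18774756 - 1.13720896 = 15.0505386
  phi_hat_1 = [gamma(1) gamma(0) - gamma(1) gamma(2)] / det = [(1.0664)(4.0234) - (1.0664)(-1.382)] / 15.0505386 = 5.76431856 / 15.0505386 = 0.383
  phi_hat_2 = [gamma(0) gamma(2) - gamma(1)^2] / det = [(4.0234)(-1.382) - (1.0664)^2] / 15.0505386 = -6.69754776 / 15.0505386 = -0.445
So phi_hat = [0.3830, -0.4450].
Therefore phi_hat_2 = -0.4450.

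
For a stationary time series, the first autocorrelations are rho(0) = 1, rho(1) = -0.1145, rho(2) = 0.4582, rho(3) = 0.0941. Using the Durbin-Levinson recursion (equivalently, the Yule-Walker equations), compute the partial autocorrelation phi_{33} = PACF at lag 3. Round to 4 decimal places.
\phi_{33} = 0.2220

The PACF at lag k is phi_{kk}, the last component of the solution
to the Yule-Walker system G_k phi = r_k where
  (G_k)_{ij} = rho(|i - j|), (r_k)_i = rho(i), i,j = 1..k.
Equivalently, Durbin-Levinson gives phi_{kk} iteratively:
  phi_{11} = rho(1)
  phi_{kk} = [rho(k) - sum_{j=1..k-1} phi_{k-1,j} rho(k-j)]
            / [1 - sum_{j=1..k-1} phi_{k-1,j} rho(j)],
  phi_{k,j} = phi_{k-1,j} - phi_{kk} phi_{k-1,k-j},  j = 1..k-1.
Step k = 1:
  phi_11 = rho(1) = -0.1145.
Step k = 2:
  phi_22 = [rho(2) - phi_11 rho(1)] / [1 - phi_11 rho(1)] = [0.4582 - (-0.1145)(-0.1145)] / [1 - (-0.1145)(-0.1145)]
         = 0.44508975 / 0.98688975 = 0.451003.
  Update: phi_21 = phi_11 - phi_22 phi_11 = -0.1145 - (0.451003)(-0.1145) = -0.06286.
Step k = 3:
  phi_33 = [rho(3) - phi_21 rho(2) - phi_22 rho(1)] / [1 - phi_21 rho(1) - phi_22 rho(2)]
    numerator   = 0.0941 - (-0.06286)(0.4582) - (0.451003)(-0.1145) = 0.17454234
    denominator = 1 - (-0.06286)(-0.1145) - (0.451003)(0.4582) = 0.78615316
  phi_33 = 0.17454234 / 0.78615316 = 0.222.
Therefore phi_{33} = 0.2220.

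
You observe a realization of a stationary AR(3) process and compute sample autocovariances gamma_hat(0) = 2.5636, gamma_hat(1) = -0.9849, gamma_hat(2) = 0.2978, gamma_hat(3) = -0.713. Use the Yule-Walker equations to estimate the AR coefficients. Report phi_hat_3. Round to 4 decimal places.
\hat\phi_{3} = -0.2890

The Yule-Walker equations for an AR(p) process read, in matrix form,
  Gamma_p phi = r_p,   with   (Gamma_p)_{ij} = gamma(|i - j|),
                       (r_p)_i = gamma(i),   i,j = 1..p.
Substitute the sample gammas (Toeplitz matrix and right-hand side of size 3):
  Gamma_p = [[2.5636, -0.9849, 0.2978], [-0.9849, 2.5636, -0.9849], [0.2978, -0.9849, 2.5636]]
  r_p     = [-0.9849, 0.2978, -0.713]
Written out (R1..R3):
  (R1) 2.5636 phi_1 - 0.9849 phi_2 + 0.2978 phi_3 = -0.9849
  (R2) -0.9849 phi_1 + 2.5636 phi_2 - 0.9849 phi_3 = 0.2978
  (R3) 0.2978 phi_1 - 0.9849 phi_2 + 2.5636 phi_3 = -0.713
Gaussian elimination:
  R2 <- R2 - (-0.9849/2.5636) R1 = R2 - (-0.384186) R1:  2.185215 phi_2 - 0.870489 phi_3 = -0.080585
  R3 <- R3 - (0.2978/2.5636) R1 = R3 - (0.116165) R1:  -0.870489 phi_2 + 2.529006 phi_3 = -0.598589
  R3 <- R3 - (-0.870489/2.185215) R2 = R3 - (-0.398354) R2:  2.182243 phi_3 = -0.630691
Back-substitution:
  phi_hat_3 = -0.630691 / 2.182243 = -0.28901
  phi_hat_2 = (-0.080585 - (-0.870489)(-0.28901)) / 2.185215 = -0.152006
  phi_hat_1 = (-0.9849 - (-0.9849)(-0.152006) - (0.2978)(-0.28901)) / 2.5636 = -0.409012
So phi_hat = [-0.4090, -0.1520, -0.2890].
Therefore phi_hat_3 = -0.2890.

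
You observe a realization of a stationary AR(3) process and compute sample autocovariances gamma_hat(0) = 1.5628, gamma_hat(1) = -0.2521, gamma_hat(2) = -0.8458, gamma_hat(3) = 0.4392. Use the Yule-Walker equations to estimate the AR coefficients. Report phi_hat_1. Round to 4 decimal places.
\hat\phi_{1} = -0.2110

The Yule-Walker equations for an AR(p) process read, in matrix form,
  Gamma_p phi = r_p,   with   (Gamma_p)_{ij} = gamma(|i - j|),
                       (r_p)_i = gamma(i),   i,j = 1..p.
Substitute the sample gammas (Toeplitz matrix and right-hand side of size 3):
  Gamma_p = [[1.5628, -0.2521, -0.8458], [-0.2521, 1.5628, -0.2521], [-0.8458, -0.2521, 1.5628]]
  r_p     = [-0.2521, -0.8458, 0.4392]
Written out (R1..R3):
  (R1) 1.5628 phi_1 - 0.2521 phi_2 - 0.8458 phi_3 = -0.2521
  (R2) -0.2521 phi_1 + 1.5628 phi_2 - 0.2521 phi_3 = -0.8458
  (R3) -0.8458 phi_1 - 0.2521 phi_2 + 1.5628 phi_3 = 0.4392
Gaussian elimination:
  R2 <- R2 - (-0.2521/1.5628) R1 = R2 - (-0.161313) R1:  1.522133 phi_2 - 0.388539 phi_3 = -0.886467
  R3 <- R3 - (-0.8458/1.5628) R1 = R3 - (-0.541208) R1:  -0.388539 phi_2 + 1.105046 phi_3 = 0.302761
  R3 <- R3 - (-0.388539/1.522133) R2 = R3 - (-0.255259) R2:  1.005868 phi_3 = 0.076483
Back-substitution:
  phi_hat_3 = 0.076483 / 1.005868 = 0.076036
  phi_hat_2 = (-0.886467 - (-0.388539)(0.076036)) / 1.522133 = -0.562976
  phi_hat_1 = (-0.2521 - (-0.2521)(-0.562976) - (-0.8458)(0.076036)) / 1.5628 = -0.210977
So phi_hat = [-0.2110, -0.5630, 0.0760].
Therefore phi_hat_1 = -0.2110.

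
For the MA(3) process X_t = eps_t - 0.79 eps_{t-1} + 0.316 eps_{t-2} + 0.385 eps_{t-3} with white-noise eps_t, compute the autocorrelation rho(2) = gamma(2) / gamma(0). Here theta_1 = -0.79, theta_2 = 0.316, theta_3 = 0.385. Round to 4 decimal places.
\rho(2) = 0.0063

For an MA(q) process with theta_0 = 1, the autocovariance is
  gamma(k) = sigma^2 * sum_{i=0..q-k} theta_i * theta_{i+k},
and rho(k) = gamma(k) / gamma(0). Sigma^2 cancels.
  numerator   = (1)*(0.316) + (-0.79)*(0.385) = 0.01185.
  denominator = (1)^2 + (-0.79)^2 + (0.316)^2 + (0.385)^2 = 1.872181.
  rho(2) = 0.01185 / 1.872181 = 0.0063.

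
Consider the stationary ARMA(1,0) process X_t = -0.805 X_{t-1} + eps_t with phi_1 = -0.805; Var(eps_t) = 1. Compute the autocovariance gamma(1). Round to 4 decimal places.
\gamma(1) = -2.2871

Multiply the model equation by X_{t-k} and take expectations. With theta_0 = psi_0 = 1 and psi_j the MA(infinity) weights, this gives
  gamma(k) - sum_i phi_i gamma(k-i) = c_k,
  c_k = sigma^2 * sum_{j=k..q} theta_j psi_{j-k}   (c_k = 0 for k > q),
using gamma(-m) = gamma(m).
Pure AR (q = 0): c_0 = sigma^2 = 1, c_k = 0 for k >= 1.
Equations for k = 0 and k = 1 (AR order 1):
  gamma(0) = phi_1 gamma(1) + c_0
  gamma(1) = phi_1 gamma(0) + c_1
Substituting the second into the first: gamma(0) (1 - phi_1^2) = c_0 + phi_1 c_1, so
  gamma(0) = c_0 / (1 - phi_1^2) = 1 / (1 - (-0.805)^2) = 1 / 0.351975 = 2.841111.
  gamma(1) = phi_1 gamma(0) = (-0.805)(2.841111) = -2.287094.
Therefore gamma(1) = -2.2871 (to 4 decimal places).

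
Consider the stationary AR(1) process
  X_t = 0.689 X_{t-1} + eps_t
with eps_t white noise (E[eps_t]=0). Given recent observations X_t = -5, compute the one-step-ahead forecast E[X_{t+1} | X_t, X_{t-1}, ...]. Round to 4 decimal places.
E[X_{t+1} \mid \mathcal F_t] = -3.4450

For an AR(p) model X_t = c + sum_i phi_i X_{t-i} + eps_t, the
one-step-ahead conditional mean is
  E[X_{t+1} | X_t, ...] = c + sum_i phi_i X_{t+1-i}.
Substitute known values:
  E[X_{t+1} | ...] = (0.689) * (-5)
                   = -3.4450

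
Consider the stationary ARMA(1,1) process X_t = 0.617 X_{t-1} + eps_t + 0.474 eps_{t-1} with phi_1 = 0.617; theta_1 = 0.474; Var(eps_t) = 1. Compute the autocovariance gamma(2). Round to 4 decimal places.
\gamma(2) = 1.4048

Multiply the model equation by X_{t-k} and take expectations. With theta_0 = psi_0 = 1 and psi_j the MA(infinity) weights, this gives
  gamma(k) - sum_i phi_i gamma(k-i) = c_k,
  c_k = sigma^2 * sum_{j=k..q} theta_j psi_{j-k}   (c_k = 0 for k > q),
using gamma(-m) = gamma(m).
psi-weights needed (psi_j = theta_j + sum_i phi_i psi_{j-i}):
  psi_1 = theta_1 + phi_1 = 0.474 + (0.617) = 1.091
Right-hand sides:
  c_0 = sigma^2 (1 + theta_1 psi_1) = 1 * (1 + (0.474)(1.091)) = 1 * 1.517134 = 1.517134
  c_1 = sigma^2 theta_1 = 1 * (0.474) = 0.474
  c_2 = 0
Equations for k = 0 and k = 1 (AR order 1):
  gamma(0) = phi_1 gamma(1) + c_0
  gamma(1) = phi_1 gamma(0) + c_1
Substituting the second into the first: gamma(0) (1 - phi_1^2) = c_0 + phi_1 c_1, so
  gamma(0) = (c_0 + phi_1 c_1) / (1 - phi_1^2) = (1.517134 + (0.617)(0.474)) / (1 - (0.617)^2) = 1.809592 / 0.619311 = 2.921944.
  gamma(1) = phi_1 gamma(0) + c_1 = (0.617)(2.921944) + (0.474) = 2.276839.
For k = 2 (> q): gamma(2) = phi_1 gamma(1) = (0.617)(2.276839) = 1.40481.
Therefore gamma(2) = 1.4048 (to 4 decimal places).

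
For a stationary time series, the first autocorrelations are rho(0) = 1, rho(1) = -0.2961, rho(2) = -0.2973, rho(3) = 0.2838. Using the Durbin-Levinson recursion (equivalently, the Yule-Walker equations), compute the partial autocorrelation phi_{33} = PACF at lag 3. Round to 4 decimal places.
\phi_{33} = 0.0449

The PACF at lag k is phi_{kk}, the last component of the solution
to the Yule-Walker system G_k phi = r_k where
  (G_k)_{ij} = rho(|i - j|), (r_k)_i = rho(i), i,j = 1..k.
Equivalently, Durbin-Levinson gives phi_{kk} iteratively:
  phi_{11} = rho(1)
  phi_{kk} = [rho(k) - sum_{j=1..k-1} phi_{k-1,j} rho(k-j)]
            / [1 - sum_{j=1..k-1} phi_{k-1,j} rho(j)],
  phi_{k,j} = phi_{k-1,j} - phi_{kk} phi_{k-1,k-j},  j = 1..k-1.
Step k = 1:
  phi_11 = rho(1) = -0.2961.
Step k = 2:
  phi_22 = [rho(2) - phi_11 rho(1)] / [1 - phi_11 rho(1)] = [-0.2973 - (-0.2961)(-0.2961)] / [1 - (-0.2961)(-0.2961)]
         = -0.38497521 / 0.91232479 = -0.421972.
  Update: phi_21 = phi_11 - phi_22 phi_11 = -0.2961 - (-0.421972)(-0.2961) = -0.421046.
Step k = 3:
  phi_33 = [rho(3) - phi_21 rho(2) - phi_22 rho(1)] / [1 - phi_21 rho(1) - phi_22 rho(2)]
    numerator   = 0.2838 - (-0.421046)(-0.2973) - (-0.421972)(-0.2961) = 0.03367727
    denominator = 1 - (-0.421046)(-0.2961) - (-0.421972)(-0.2973) = 0.74987616
  phi_33 = 0.03367727 / 0.74987616 = 0.0449.
Therefore phi_{33} = 0.0449.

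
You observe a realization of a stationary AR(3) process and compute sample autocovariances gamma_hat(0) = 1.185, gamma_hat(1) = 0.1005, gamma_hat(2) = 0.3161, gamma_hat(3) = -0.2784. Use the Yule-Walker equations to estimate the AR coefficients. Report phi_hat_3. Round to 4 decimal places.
\hat\phi_{3} = -0.2960

The Yule-Walker equations for an AR(p) process read, in matrix form,
  Gamma_p phi = r_p,   with   (Gamma_p)_{ij} = gamma(|i - j|),
                       (r_p)_i = gamma(i),   i,j = 1..p.
Substitute the sample gammas (Toeplitz matrix and right-hand side of size 3):
  Gamma_p = [[1.185, 0.1005, 0.3161], [0.1005, 1.185, 0.1005], [0.3161, 0.1005, 1.185]]
  r_p     = [0.1005, 0.3161, -0.2784]
Written out (R1..R3):
  (R1) 1.185 phi_1 + 0.1005 phi_2 + 0.3161 phi_3 = 0.1005
  (R2) 0.1005 phi_1 + 1.185 phi_2 + 0.1005 phi_3 = 0.3161
  (R3) 0.3161 phi_1 + 0.1005 phi_2 + 1.185 phi_3 = -0.2784
Gaussian elimination:
  R2 <- R2 - (0.1005/1.185) R1 = R2 - (0.08481) R1:  1.176477 phi_2 + 0.073692 phi_3 = 0.307577
  R3 <- R3 - (0.3161/1.185) R1 = R3 - (0.266751) R1:  0.073692 phi_2 + 1.10068 phi_3 = -0.305208
  R3 <- R3 - (0.073692/1.176477) R2 = R3 - (0.062637) R2:  1.096064 phi_3 = -0.324474
Back-substitution:
  phi_hat_3 = -0.324474 / 1.096064 = -0.296036
  phi_hat_2 = (0.307577 - (0.073692)(-0.296036)) / 1.176477 = 0.279982
  phi_hat_1 = (0.1005 - (0.1005)(0.279982) - (0.3161)(-0.296036)) / 1.185 = 0.140033
So phi_hat = [0.1400, 0.2800, -0.2960].
Therefore phi_hat_3 = -0.2960.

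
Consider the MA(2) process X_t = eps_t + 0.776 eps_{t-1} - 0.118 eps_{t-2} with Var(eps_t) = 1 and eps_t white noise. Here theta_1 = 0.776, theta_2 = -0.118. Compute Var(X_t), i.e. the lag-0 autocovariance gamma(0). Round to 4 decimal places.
\gamma(0) = 1.6161

For an MA(q) process X_t = eps_t + sum_i theta_i eps_{t-i} with
Var(eps_t) = sigma^2, the variance is
  gamma(0) = sigma^2 * (1 + sum_i theta_i^2).
  sum_i theta_i^2 = (0.776)^2 + (-0.118)^2 = 0.602176 + 0.013924 = 0.6161.
  gamma(0) = 1 * (1 + 0.6161) = 1 * 1.6161 = 1.6161.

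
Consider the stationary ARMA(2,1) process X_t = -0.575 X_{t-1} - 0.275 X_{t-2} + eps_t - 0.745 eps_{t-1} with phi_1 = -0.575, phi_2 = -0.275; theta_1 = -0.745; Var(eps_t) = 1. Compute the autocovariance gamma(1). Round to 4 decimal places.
\gamma(1) = -1.9482

Multiply the model equation by X_{t-k} and take expectations. With theta_0 = psi_0 = 1 and psi_j the MA(infinity) weights, this gives
  gamma(k) - sum_i phi_i gamma(k-i) = c_k,
  c_k = sigma^2 * sum_{j=k..q} theta_j psi_{j-k}   (c_k = 0 for k > q),
using gamma(-m) = gamma(m).
psi-weights needed (psi_j = theta_j + sum_i phi_i psi_{j-i}):
  psi_1 = theta_1 + phi_1 = -0.745 + (-0.575) = -1.32
Right-hand sides:
  c_0 = sigma^2 (1 + theta_1 psi_1) = 1 * (1 + (-0.745)(-1.32)) = 1 * 1.9834 = 1.9834
  c_1 = sigma^2 theta_1 = 1 * (-0.745) = -0.745
  c_2 = 0
Equations for k = 0, 1, 2 (AR order 2, c_2 = 0):
  (E0) gamma(0) = phi_1 gamma(1) + phi_2 gamma(2) + c_0
  (E1) gamma(1) = phi_1 gamma(0) + phi_2 gamma(1) + c_1
  (E2) gamma(2) = phi_1 gamma(1) + phi_2 gamma(0)
From (E1): gamma(1) = A gamma(0) + B with
  A = phi_1 / (1 - phi_2) = -0.575 / 1.275 = -0.45098,   B = c_1 / (1 - phi_2) = -0.745 / 1.275 = -0.584314.
Insert (E2) into (E0): gamma(0) (1 - phi_2^2) = phi_1 (1 + phi_2) gamma(1) + c_0.
  phi_1 (1 + phi_2) = (-0.575)(0.725) = -0.416875,   1 - phi_2^2 = 0.924375.
Replace gamma(1) by A gamma(0) + B and collect gamma(0):
  gamma(0) [0.924375 - (-0.416875)(-0.45098)] = (-0.416875)(-0.584314) + 1.9834
  gamma(0) * 0.736373 = 2.226986
  gamma(0) = 2.226986 / 0.736373 = 3.024265.
  gamma(1) = A gamma(0) + B = (-0.45098)(3.024265) + (-0.584314) = -1.948198.
Therefore gamma(1) = -1.9482 (to 4 decimal places).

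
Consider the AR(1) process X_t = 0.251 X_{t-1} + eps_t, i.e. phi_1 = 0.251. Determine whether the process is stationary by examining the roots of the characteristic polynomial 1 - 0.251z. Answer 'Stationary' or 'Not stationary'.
\text{Stationary}

The AR(p) characteristic polynomial is P(z) = 1 - 0.251z.
Stationarity requires all roots to lie outside the unit circle, i.e. |z| > 1 for every root.
This is linear in z: 1 + (-0.251) z = 0  =>  z = -1/(-0.251) = 3.984064,  |z| = 3.984064.
Moduli of all roots: 3.9841.
All moduli strictly greater than 1? Yes.
Verdict: Stationary.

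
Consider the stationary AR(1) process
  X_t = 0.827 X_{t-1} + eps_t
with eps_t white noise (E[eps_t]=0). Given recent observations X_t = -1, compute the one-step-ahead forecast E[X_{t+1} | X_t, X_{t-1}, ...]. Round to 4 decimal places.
E[X_{t+1} \mid \mathcal F_t] = -0.8270

For an AR(p) model X_t = c + sum_i phi_i X_{t-i} + eps_t, the
one-step-ahead conditional mean is
  E[X_{t+1} | X_t, ...] = c + sum_i phi_i X_{t+1-i}.
Substitute known values:
  E[X_{t+1} | ...] = (0.827) * (-1)
                   = -0.8270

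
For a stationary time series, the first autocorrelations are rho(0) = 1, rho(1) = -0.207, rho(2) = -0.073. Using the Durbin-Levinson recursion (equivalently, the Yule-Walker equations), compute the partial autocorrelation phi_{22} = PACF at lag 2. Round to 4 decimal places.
\phi_{22} = -0.1210

The PACF at lag k is phi_{kk}, the last component of the solution
to the Yule-Walker system G_k phi = r_k where
  (G_k)_{ij} = rho(|i - j|), (r_k)_i = rho(i), i,j = 1..k.
Equivalently, Durbin-Levinson gives phi_{kk} iteratively:
  phi_{11} = rho(1)
  phi_{kk} = [rho(k) - sum_{j=1..k-1} phi_{k-1,j} rho(k-j)]
            / [1 - sum_{j=1..k-1} phi_{k-1,j} rho(j)],
  phi_{k,j} = phi_{k-1,j} - phi_{kk} phi_{k-1,k-j},  j = 1..k-1.
Step k = 1:
  phi_11 = rho(1) = -0.207.
Step k = 2:
  phi_22 = [rho(2) - phi_11 rho(1)] / [1 - phi_11 rho(1)] = [-0.073 - (-0.207)(-0.207)] / [1 - (-0.207)(-0.207)]
         = -0.115849 / 0.957151 = -0.121.
Therefore phi_{22} = -0.1210.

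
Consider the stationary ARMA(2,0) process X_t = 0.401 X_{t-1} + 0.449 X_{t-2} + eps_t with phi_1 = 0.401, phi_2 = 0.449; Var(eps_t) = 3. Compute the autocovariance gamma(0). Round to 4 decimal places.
\gamma(0) = 7.9887

Multiply the model equation by X_{t-k} and take expectations. With theta_0 = psi_0 = 1 and psi_j the MA(infinity) weights, this gives
  gamma(k) - sum_i phi_i gamma(k-i) = c_k,
  c_k = sigma^2 * sum_{j=k..q} theta_j psi_{j-k}   (c_k = 0 for k > q),
using gamma(-m) = gamma(m).
Pure AR (q = 0): c_0 = sigma^2 = 3, c_k = 0 for k >= 1.
Equations for k = 0, 1, 2 (AR order 2, c_2 = 0):
  (E0) gamma(0) = phi_1 gamma(1) + phi_2 gamma(2) + c_0
  (E1) gamma(1) = phi_1 gamma(0) + phi_2 gamma(1) + c_1
  (E2) gamma(2) = phi_1 gamma(1) + phi_2 gamma(0)
From (E1): gamma(1) = A gamma(0) + B with
  A = phi_1 / (1 - phi_2) = 0.401 / 0.551 = 0.727768,   B = c_1 / (1 - phi_2) = 0 / 0.551 = 0.
Insert (E2) into (E0): gamma(0) (1 - phi_2^2) = phi_1 (1 + phi_2) gamma(1) + c_0.
  phi_1 (1 + phi_2) = (0.401)(1.449) = 0.581049,   1 - phi_2^2 = 0.798399.
Replace gamma(1) by A gamma(0) + B and collect gamma(0):
  gamma(0) [0.798399 - (0.581049)(0.727768)] = c_0 = 3
  gamma(0) * 0.37553 = 3
  gamma(0) = 3 / 0.37553 = 7.988703.
Therefore gamma(0) = 7.9887 (to 4 decimal places).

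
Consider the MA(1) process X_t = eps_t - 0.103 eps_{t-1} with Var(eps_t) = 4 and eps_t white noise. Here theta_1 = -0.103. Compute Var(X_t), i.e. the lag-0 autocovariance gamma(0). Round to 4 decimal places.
\gamma(0) = 4.0424

For an MA(q) process X_t = eps_t + sum_i theta_i eps_{t-i} with
Var(eps_t) = sigma^2, the variance is
  gamma(0) = sigma^2 * (1 + sum_i theta_i^2).
  sum_i theta_i^2 = (-0.103)^2 = 0.010609.
  gamma(0) = 4 * (1 + 0.010609) = 4 * 1.010609 = 4.042436, which rounds to 4.0424.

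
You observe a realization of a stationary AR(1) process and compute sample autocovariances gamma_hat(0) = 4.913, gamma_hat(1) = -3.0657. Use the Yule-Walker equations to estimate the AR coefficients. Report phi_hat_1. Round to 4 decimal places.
\hat\phi_{1} = -0.6240

The Yule-Walker equations for an AR(p) process read, in matrix form,
  Gamma_p phi = r_p,   with   (Gamma_p)_{ij} = gamma(|i - j|),
                       (r_p)_i = gamma(i),   i,j = 1..p.
Substitute the sample gammas (Toeplitz matrix and right-hand side of size 1):
  Gamma_p = [[4.913]]
  r_p     = [-3.0657]
With p = 1 this is the single equation gamma(0) phi_1 = gamma(1):
  phi_hat_1 = gamma(1) / gamma(0) = -3.0657 / 4.913 = -0.6240.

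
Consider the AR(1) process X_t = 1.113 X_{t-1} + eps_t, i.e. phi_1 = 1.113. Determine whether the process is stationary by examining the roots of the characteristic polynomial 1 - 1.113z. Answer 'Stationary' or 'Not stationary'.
\text{Not stationary}

The AR(p) characteristic polynomial is P(z) = 1 - 1.113z.
Stationarity requires all roots to lie outside the unit circle, i.e. |z| > 1 for every root.
This is linear in z: 1 + (-1.113) z = 0  =>  z = -1/(-1.113) = 0.898473,  |z| = 0.898473.
Moduli of all roots: 0.8985.
All moduli strictly greater than 1? No.
Verdict: Not stationary.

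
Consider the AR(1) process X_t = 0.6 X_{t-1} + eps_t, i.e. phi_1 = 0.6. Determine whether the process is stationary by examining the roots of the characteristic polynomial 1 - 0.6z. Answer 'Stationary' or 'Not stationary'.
\text{Stationary}

The AR(p) characteristic polynomial is P(z) = 1 - 0.6z.
Stationarity requires all roots to lie outside the unit circle, i.e. |z| > 1 for every root.
This is linear in z: 1 + (-0.6) z = 0  =>  z = -1/(-0.6) = 1.666667,  |z| = 1.666667.
Moduli of all roots: 1.6667.
All moduli strictly greater than 1? Yes.
Verdict: Stationary.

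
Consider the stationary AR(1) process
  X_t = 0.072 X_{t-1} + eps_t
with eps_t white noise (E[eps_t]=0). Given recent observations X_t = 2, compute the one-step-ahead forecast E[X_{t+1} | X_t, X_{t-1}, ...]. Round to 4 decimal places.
E[X_{t+1} \mid \mathcal F_t] = 0.1440

For an AR(p) model X_t = c + sum_i phi_i X_{t-i} + eps_t, the
one-step-ahead conditional mean is
  E[X_{t+1} | X_t, ...] = c + sum_i phi_i X_{t+1-i}.
Substitute known values:
  E[X_{t+1} | ...] = (0.072) * (2)
                   = 0.1440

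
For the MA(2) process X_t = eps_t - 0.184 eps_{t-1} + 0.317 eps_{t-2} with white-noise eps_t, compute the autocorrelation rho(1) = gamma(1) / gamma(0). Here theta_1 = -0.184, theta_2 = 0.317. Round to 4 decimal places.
\rho(1) = -0.2136

For an MA(q) process with theta_0 = 1, the autocovariance is
  gamma(k) = sigma^2 * sum_{i=0..q-k} theta_i * theta_{i+k},
and rho(k) = gamma(k) / gamma(0). Sigma^2 cancels.
  numerator   = (1)*(-0.184) + (-0.184)*(0.317) = -0.242328.
  denominator = (1)^2 + (-0.184)^2 + (0.317)^2 = 1.134345.
  rho(1) = -0.242328 / 1.134345 = -0.2136.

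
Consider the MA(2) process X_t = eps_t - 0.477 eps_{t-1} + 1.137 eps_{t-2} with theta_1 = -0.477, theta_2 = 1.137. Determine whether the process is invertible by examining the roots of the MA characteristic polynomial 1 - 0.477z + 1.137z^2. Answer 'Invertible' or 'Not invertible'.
\text{Not invertible}

The MA(q) characteristic polynomial is P(z) = 1 - 0.477z + 1.137z^2.
Invertibility requires all roots to lie outside the unit circle, i.e. |z| > 1 for every root.
Set 1 + (-0.477) z + (1.137) z^2 = 0, i.e. a z^2 + b z + c = 0 with a = 1.137, b = -0.477, c = 1.
Discriminant D = b^2 - 4ac = (-0.477)^2 - 4*(1.137)*1 = 0.227529 - (4.548) = -4.320471.
D < 0, so the roots are the complex-conjugate pair z = (-b +/- i sqrt(-D)) / (2a) = 0.2098 +/- 0.9141i.
For a conjugate pair |z|^2 = z * conj(z) = (product of roots) = c/a = 1/(1.137) = 0.879507, so |z| = sqrt(0.879507) = 0.9378 for both roots.
Moduli of all roots: 0.9378, 0.9378.
All moduli strictly greater than 1? No.
Verdict: Not invertible.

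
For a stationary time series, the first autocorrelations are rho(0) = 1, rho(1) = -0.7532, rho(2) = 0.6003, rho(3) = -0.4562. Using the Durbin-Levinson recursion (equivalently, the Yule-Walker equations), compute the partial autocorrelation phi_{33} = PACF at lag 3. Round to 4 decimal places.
\phi_{33} = 0.0439

The PACF at lag k is phi_{kk}, the last component of the solution
to the Yule-Walker system G_k phi = r_k where
  (G_k)_{ij} = rho(|i - j|), (r_k)_i = rho(i), i,j = 1..k.
Equivalently, Durbin-Levinson gives phi_{kk} iteratively:
  phi_{11} = rho(1)
  phi_{kk} = [rho(k) - sum_{j=1..k-1} phi_{k-1,j} rho(k-j)]
            / [1 - sum_{j=1..k-1} phi_{k-1,j} rho(j)],
  phi_{k,j} = phi_{k-1,j} - phi_{kk} phi_{k-1,k-j},  j = 1..k-1.
Step k = 1:
  phi_11 = rho(1) = -0.7532.
Step k = 2:
  phi_22 = [rho(2) - phi_11 rho(1)] / [1 - phi_11 rho(1)] = [0.6003 - (-0.7532)(-0.7532)] / [1 - (-0.7532)(-0.7532)]
         = 0.03298976 / 0.43268976 = 0.076243.
  Update: phi_21 = phi_11 - phi_22 phi_11 = -0.7532 - (0.076243)(-0.7532) = -0.695773.
Step k = 3:
  phi_33 = [rho(3) - phi_21 rho(2) - phi_22 rho(1)] / [1 - phi_21 rho(1) - phi_22 rho(2)]
    numerator   = -0.4562 - (-0.695773)(0.6003) - (0.076243)(-0.7532) = 0.01889936
    denominator = 1 - (-0.695773)(-0.7532) - (0.076243)(0.6003) = 0.43017451
  phi_33 = 0.01889936 / 0.43017451 = 0.0439.
Therefore phi_{33} = 0.0439.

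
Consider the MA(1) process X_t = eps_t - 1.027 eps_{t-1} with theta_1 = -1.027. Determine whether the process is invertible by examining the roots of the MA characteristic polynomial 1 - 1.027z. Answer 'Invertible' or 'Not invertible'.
\text{Not invertible}

The MA(q) characteristic polynomial is P(z) = 1 - 1.027z.
Invertibility requires all roots to lie outside the unit circle, i.e. |z| > 1 for every root.
This is linear in z: 1 + (-1.027) z = 0  =>  z = -1/(-1.027) = 0.97371,  |z| = 0.97371.
Moduli of all roots: 0.9737.
All moduli strictly greater than 1? No.
Verdict: Not invertible.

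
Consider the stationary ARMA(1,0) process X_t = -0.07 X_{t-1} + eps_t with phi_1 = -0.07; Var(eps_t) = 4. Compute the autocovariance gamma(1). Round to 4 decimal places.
\gamma(1) = -0.2814

Multiply the model equation by X_{t-k} and take expectations. With theta_0 = psi_0 = 1 and psi_j the MA(infinity) weights, this gives
  gamma(k) - sum_i phi_i gamma(k-i) = c_k,
  c_k = sigma^2 * sum_{j=k..q} theta_j psi_{j-k}   (c_k = 0 for k > q),
using gamma(-m) = gamma(m).
Pure AR (q = 0): c_0 = sigma^2 = 4, c_k = 0 for k >= 1.
Equations for k = 0 and k = 1 (AR order 1):
  gamma(0) = phi_1 gamma(1) + c_0
  gamma(1) = phi_1 gamma(0) + c_1
Substituting the second into the first: gamma(0) (1 - phi_1^2) = c_0 + phi_1 c_1, so
  gamma(0) = c_0 / (1 - phi_1^2) = 4 / (1 - (-0.07)^2) = 4 / 0.9951 = 4.019697.
  gamma(1) = phi_1 gamma(0) = (-0.07)(4.019697) = -0.281379.
Therefore gamma(1) = -0.2814 (to 4 decimal places).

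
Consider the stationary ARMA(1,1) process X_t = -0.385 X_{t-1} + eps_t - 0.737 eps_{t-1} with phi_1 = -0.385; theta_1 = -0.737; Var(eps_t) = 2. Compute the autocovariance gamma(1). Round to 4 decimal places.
\gamma(1) = -3.3820

Multiply the model equation by X_{t-k} and take expectations. With theta_0 = psi_0 = 1 and psi_j the MA(infinity) weights, this gives
  gamma(k) - sum_i phi_i gamma(k-i) = c_k,
  c_k = sigma^2 * sum_{j=k..q} theta_j psi_{j-k}   (c_k = 0 for k > q),
using gamma(-m) = gamma(m).
psi-weights needed (psi_j = theta_j + sum_i phi_i psi_{j-i}):
  psi_1 = theta_1 + phi_1 = -0.737 + (-0.385) = -1.122
Right-hand sides:
  c_0 = sigma^2 (1 + theta_1 psi_1) = 2 * (1 + (-0.737)(-1.122)) = 2 * 1.826914 = 3.653828
  c_1 = sigma^2 theta_1 = 2 * (-0.737) = -1.474
  c_2 = 0
Equations for k = 0 and k = 1 (AR order 1):
  gamma(0) = phi_1 gamma(1) + c_0
  gamma(1) = phi_1 gamma(0) + c_1
Substituting the second into the first: gamma(0) (1 - phi_1^2) = c_0 + phi_1 c_1, so
  gamma(0) = (c_0 + phi_1 c_1) / (1 - phi_1^2) = (3.653828 + (-0.385)(-1.474)) / (1 - (-0.385)^2) = 4.221318 / 0.851775 = 4.955907.
  gamma(1) = phi_1 gamma(0) + c_1 = (-0.385)(4.955907) + (-1.474) = -3.382024.
Therefore gamma(1) = -3.3820 (to 4 decimal places).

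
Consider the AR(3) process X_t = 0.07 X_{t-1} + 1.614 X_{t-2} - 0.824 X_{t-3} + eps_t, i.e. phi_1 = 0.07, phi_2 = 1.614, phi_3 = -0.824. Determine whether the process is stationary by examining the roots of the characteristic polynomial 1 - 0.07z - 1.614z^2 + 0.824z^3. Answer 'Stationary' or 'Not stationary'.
\text{Not stationary}

The AR(p) characteristic polynomial is P(z) = 1 - 0.07z - 1.614z^2 + 0.824z^3.
Stationarity requires all roots to lie outside the unit circle, i.e. |z| > 1 for every root.
Degree 3: look for a simple real root z0 first, then factor out (1 - z/z0) and solve the remaining quadratic.
Testing z0 = 1.25: P(1.25) = 1 + (-0.07)(1.25) + (-1.614)(1.25)^2 + (0.824)(1.25)^3
  = 1 + (-0.0875) + (-2.521875) + (1.609375) = 0.  So z_0 = 1.25 is a root, |z_0| = 1.25.
Divide out the factor (1 - 0.8 z) = (1 - z/z0) (since 1/z0 = 0.8):
  P(z) = (1 - 0.8 z)(1 + (0.73) z + (-1.03) z^2)
  [check: z-coef 0.73 - (0.8) = -0.07; z^2-coef -1.03 - (0.8)(0.73) = -1.614; z^3-coef -(0.8)(-1.03) = 0.824.]
Remaining roots from the quadratic factor 1 + (0.73) z + (-1.03) z^2:
  Set 1 + (0.73) z + (-1.03) z^2 = 0, i.e. a z^2 + b z + c = 0 with a = -1.03, b = 0.73, c = 1.
  Discriminant D = b^2 - 4ac = (0.73)^2 - 4*(-1.03)*1 = 0.5329 - (-4.12) = 4.6529.
  D >= 0, so the roots are real: z = (-b +/- sqrt(D)) / (2a) = (-0.73 +/- 2.157058) / (-2.06).
    z_1 = (-0.73 + 2.157058) / (-2.06) = -0.6927,   |z_1| = 0.6927.
    z_2 = (-0.73 - 2.157058) / (-2.06) = 1.4015,   |z_2| = 1.4015.
Moduli of all roots: 1.2500, 0.6927, 1.4015.
All moduli strictly greater than 1? No.
Verdict: Not stationary.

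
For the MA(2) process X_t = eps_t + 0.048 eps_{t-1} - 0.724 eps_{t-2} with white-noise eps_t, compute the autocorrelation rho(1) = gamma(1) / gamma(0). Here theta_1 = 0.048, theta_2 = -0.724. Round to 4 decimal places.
\rho(1) = 0.0087

For an MA(q) process with theta_0 = 1, the autocovariance is
  gamma(k) = sigma^2 * sum_{i=0..q-k} theta_i * theta_{i+k},
and rho(k) = gamma(k) / gamma(0). Sigma^2 cancels.
  numerator   = (1)*(0.048) + (0.048)*(-0.724) = 0.013248.
  denominator = (1)^2 + (0.048)^2 + (-0.724)^2 = 1.52648.
  rho(1) = 0.013248 / 1.52648 = 0.0087.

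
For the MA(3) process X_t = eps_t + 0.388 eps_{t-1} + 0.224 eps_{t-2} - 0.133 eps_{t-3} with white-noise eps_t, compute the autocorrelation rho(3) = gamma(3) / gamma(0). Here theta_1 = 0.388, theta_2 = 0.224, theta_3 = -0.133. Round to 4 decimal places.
\rho(3) = -0.1092

For an MA(q) process with theta_0 = 1, the autocovariance is
  gamma(k) = sigma^2 * sum_{i=0..q-k} theta_i * theta_{i+k},
and rho(k) = gamma(k) / gamma(0). Sigma^2 cancels.
  numerator   = (1)*(-0.133) = -0.133.
  denominator = (1)^2 + (0.388)^2 + (0.224)^2 + (-0.133)^2 = 1.218409.
  rho(3) = -0.133 / 1.218409 = -0.1092.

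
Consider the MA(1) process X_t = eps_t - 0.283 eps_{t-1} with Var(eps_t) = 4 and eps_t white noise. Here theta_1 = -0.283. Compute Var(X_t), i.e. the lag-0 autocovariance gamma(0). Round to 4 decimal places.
\gamma(0) = 4.3204

For an MA(q) process X_t = eps_t + sum_i theta_i eps_{t-i} with
Var(eps_t) = sigma^2, the variance is
  gamma(0) = sigma^2 * (1 + sum_i theta_i^2).
  sum_i theta_i^2 = (-0.283)^2 = 0.080089.
  gamma(0) = 4 * (1 + 0.080089) = 4 * 1.080089 = 4.320356, which rounds to 4.3204.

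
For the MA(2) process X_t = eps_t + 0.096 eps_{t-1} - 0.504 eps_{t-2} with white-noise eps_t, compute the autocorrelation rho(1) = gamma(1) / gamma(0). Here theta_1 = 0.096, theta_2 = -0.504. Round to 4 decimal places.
\rho(1) = 0.0377

For an MA(q) process with theta_0 = 1, the autocovariance is
  gamma(k) = sigma^2 * sum_{i=0..q-k} theta_i * theta_{i+k},
and rho(k) = gamma(k) / gamma(0). Sigma^2 cancels.
  numerator   = (1)*(0.096) + (0.096)*(-0.504) = 0.047616.
  denominator = (1)^2 + (0.096)^2 + (-0.504)^2 = 1.263232.
  rho(1) = 0.047616 / 1.263232 = 0.0377.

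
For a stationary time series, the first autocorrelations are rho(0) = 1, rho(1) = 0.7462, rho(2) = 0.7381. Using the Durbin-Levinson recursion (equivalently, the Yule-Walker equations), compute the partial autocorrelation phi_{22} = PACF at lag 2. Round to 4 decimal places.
\phi_{22} = 0.4091

The PACF at lag k is phi_{kk}, the last component of the solution
to the Yule-Walker system G_k phi = r_k where
  (G_k)_{ij} = rho(|i - j|), (r_k)_i = rho(i), i,j = 1..k.
Equivalently, Durbin-Levinson gives phi_{kk} iteratively:
  phi_{11} = rho(1)
  phi_{kk} = [rho(k) - sum_{j=1..k-1} phi_{k-1,j} rho(k-j)]
            / [1 - sum_{j=1..k-1} phi_{k-1,j} rho(j)],
  phi_{k,j} = phi_{k-1,j} - phi_{kk} phi_{k-1,k-j},  j = 1..k-1.
Step k = 1:
  phi_11 = rho(1) = 0.7462.
Step k = 2:
  phi_22 = [rho(2) - phi_11 rho(1)] / [1 - phi_11 rho(1)] = [0.7381 - (0.7462)(0.7462)] / [1 - (0.7462)(0.7462)]
         = 0.18128556 / 0.44318556 = 0.4091.
Therefore phi_{22} = 0.4091.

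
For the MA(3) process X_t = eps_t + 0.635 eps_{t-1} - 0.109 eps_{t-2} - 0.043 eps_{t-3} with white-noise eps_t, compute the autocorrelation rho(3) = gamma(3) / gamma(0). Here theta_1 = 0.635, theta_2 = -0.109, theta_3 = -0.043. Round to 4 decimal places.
\rho(3) = -0.0303

For an MA(q) process with theta_0 = 1, the autocovariance is
  gamma(k) = sigma^2 * sum_{i=0..q-k} theta_i * theta_{i+k},
and rho(k) = gamma(k) / gamma(0). Sigma^2 cancels.
  numerator   = (1)*(-0.043) = -0.043.
  denominator = (1)^2 + (0.635)^2 + (-0.109)^2 + (-0.043)^2 = 1.416955.
  rho(3) = -0.043 / 1.416955 = -0.0303.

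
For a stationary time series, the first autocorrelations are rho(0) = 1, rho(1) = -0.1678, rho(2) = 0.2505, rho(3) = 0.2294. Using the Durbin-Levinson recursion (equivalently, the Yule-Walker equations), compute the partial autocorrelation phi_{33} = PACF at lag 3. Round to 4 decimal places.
\phi_{33} = 0.3260

The PACF at lag k is phi_{kk}, the last component of the solution
to the Yule-Walker system G_k phi = r_k where
  (G_k)_{ij} = rho(|i - j|), (r_k)_i = rho(i), i,j = 1..k.
Equivalently, Durbin-Levinson gives phi_{kk} iteratively:
  phi_{11} = rho(1)
  phi_{kk} = [rho(k) - sum_{j=1..k-1} phi_{k-1,j} rho(k-j)]
            / [1 - sum_{j=1..k-1} phi_{k-1,j} rho(j)],
  phi_{k,j} = phi_{k-1,j} - phi_{kk} phi_{k-1,k-j},  j = 1..k-1.
Step k = 1:
  phi_11 = rho(1) = -0.1678.
Step k = 2:
  phi_22 = [rho(2) - phi_11 rho(1)] / [1 - phi_11 rho(1)] = [0.2505 - (-0.1678)(-0.1678)] / [1 - (-0.1678)(-0.1678)]
         = 0.22234316 / 0.97184316 = 0.228785.
  Update: phi_21 = phi_11 - phi_22 phi_11 = -0.1678 - (0.228785)(-0.1678) = -0.12941.
Step k = 3:
  phi_33 = [rho(3) - phi_21 rho(2) - phi_22 rho(1)] / [1 - phi_21 rho(1) - phi_22 rho(2)]
    numerator   = 0.2294 - (-0.12941)(0.2505) - (0.228785)(-0.1678) = 0.3002073
    denominator = 1 - (-0.12941)(-0.1678) - (0.228785)(0.2505) = 0.92097437
  phi_33 = 0.3002073 / 0.92097437 = 0.326.
Therefore phi_{33} = 0.3260.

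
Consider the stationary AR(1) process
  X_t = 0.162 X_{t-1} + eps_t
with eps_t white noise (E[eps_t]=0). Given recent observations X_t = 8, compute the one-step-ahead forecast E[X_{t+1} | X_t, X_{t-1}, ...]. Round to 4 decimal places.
E[X_{t+1} \mid \mathcal F_t] = 1.2960

For an AR(p) model X_t = c + sum_i phi_i X_{t-i} + eps_t, the
one-step-ahead conditional mean is
  E[X_{t+1} | X_t, ...] = c + sum_i phi_i X_{t+1-i}.
Substitute known values:
  E[X_{t+1} | ...] = (0.162) * (8)
                   = 1.2960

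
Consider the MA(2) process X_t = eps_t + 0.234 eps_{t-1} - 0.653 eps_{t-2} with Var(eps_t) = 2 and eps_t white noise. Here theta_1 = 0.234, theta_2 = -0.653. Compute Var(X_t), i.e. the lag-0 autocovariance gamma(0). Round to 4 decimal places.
\gamma(0) = 2.9623

For an MA(q) process X_t = eps_t + sum_i theta_i eps_{t-i} with
Var(eps_t) = sigma^2, the variance is
  gamma(0) = sigma^2 * (1 + sum_i theta_i^2).
  sum_i theta_i^2 = (0.234)^2 + (-0.653)^2 = 0.054756 + 0.426409 = 0.481165.
  gamma(0) = 2 * (1 + 0.481165) = 2 * 1.481165 = 2.96233, which rounds to 2.9623.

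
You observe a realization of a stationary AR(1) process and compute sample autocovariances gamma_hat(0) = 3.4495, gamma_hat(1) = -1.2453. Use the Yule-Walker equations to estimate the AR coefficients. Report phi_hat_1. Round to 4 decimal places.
\hat\phi_{1} = -0.3610

The Yule-Walker equations for an AR(p) process read, in matrix form,
  Gamma_p phi = r_p,   with   (Gamma_p)_{ij} = gamma(|i - j|),
                       (r_p)_i = gamma(i),   i,j = 1..p.
Substitute the sample gammas (Toeplitz matrix and right-hand side of size 1):
  Gamma_p = [[3.4495]]
  r_p     = [-1.2453]
With p = 1 this is the single equation gamma(0) phi_1 = gamma(1):
  phi_hat_1 = gamma(1) / gamma(0) = -1.2453 / 3.4495 = -0.3610.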